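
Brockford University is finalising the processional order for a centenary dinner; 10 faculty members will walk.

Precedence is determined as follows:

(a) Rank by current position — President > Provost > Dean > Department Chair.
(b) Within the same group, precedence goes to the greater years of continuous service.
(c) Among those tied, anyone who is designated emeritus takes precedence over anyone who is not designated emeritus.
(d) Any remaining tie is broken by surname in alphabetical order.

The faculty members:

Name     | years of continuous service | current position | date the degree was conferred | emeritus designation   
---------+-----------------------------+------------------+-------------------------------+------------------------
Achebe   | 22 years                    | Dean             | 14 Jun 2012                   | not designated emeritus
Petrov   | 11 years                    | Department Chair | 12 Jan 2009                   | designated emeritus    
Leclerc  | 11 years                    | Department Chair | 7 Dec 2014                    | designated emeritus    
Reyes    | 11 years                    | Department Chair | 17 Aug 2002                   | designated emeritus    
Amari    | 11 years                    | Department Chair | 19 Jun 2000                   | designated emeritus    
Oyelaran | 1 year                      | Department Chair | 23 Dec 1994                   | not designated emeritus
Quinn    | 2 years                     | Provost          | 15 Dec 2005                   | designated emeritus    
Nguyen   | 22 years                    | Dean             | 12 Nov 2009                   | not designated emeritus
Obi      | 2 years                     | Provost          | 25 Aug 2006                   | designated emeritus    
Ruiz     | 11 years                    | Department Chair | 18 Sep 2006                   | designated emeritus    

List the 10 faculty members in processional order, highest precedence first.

By current position: Obi and Quinn (Provost); then Achebe and Nguyen (Dean); then Amari, Leclerc, Petrov, Reyes, Ruiz and Oyelaran (Department Chair).
Obi and Quinn both have years of continuous service 2 years, so the next rule applies.
Obi and Quinn are each designated emeritus, so the next rule applies.
Among Obi and Quinn, alphabetically by surname: Obi before Quinn.
Achebe and Nguyen both have years of continuous service 22 years, so the next rule applies.
Achebe and Nguyen are each not designated emeritus, so the next rule applies.
Among Achebe and Nguyen, alphabetically by surname: Achebe before Nguyen.
Among Amari, Leclerc, Petrov, Reyes, Ruiz and Oyelaran, by years of continuous service (higher first): Amari, Leclerc, Petrov, Reyes and Ruiz (11 years) before Oyelaran (1 year).
Amari, Leclerc, Petrov, Reyes and Ruiz are each designated emeritus, so the next rule applies.
Among Amari, Leclerc, Petrov, Reyes and Ruiz, alphabetically by surname: Amari before Leclerc before Petrov before Reyes before Ruiz.
Full order: Obi, Quinn, Achebe, Nguyen, Amari, Leclerc, Petrov, Reyes, Ruiz, Oyelaran.

Obi, Quinn, Achebe, Nguyen, Amari, Leclerc, Petrov, Reyes, Ruiz, Oyelaran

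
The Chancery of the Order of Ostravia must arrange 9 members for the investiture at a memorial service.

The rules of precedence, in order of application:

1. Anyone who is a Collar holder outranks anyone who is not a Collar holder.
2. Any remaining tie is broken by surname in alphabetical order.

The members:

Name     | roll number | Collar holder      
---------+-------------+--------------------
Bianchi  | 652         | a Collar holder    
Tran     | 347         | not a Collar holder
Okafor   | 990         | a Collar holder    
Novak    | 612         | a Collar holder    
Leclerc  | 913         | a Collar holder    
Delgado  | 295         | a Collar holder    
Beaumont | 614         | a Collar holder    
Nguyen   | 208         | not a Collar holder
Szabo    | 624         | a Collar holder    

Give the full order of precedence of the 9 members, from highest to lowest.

Beaumont, Bianchi, Delgado, Leclerc, Novak, Okafor, Szabo, Nguyen, Tran

By the first rule: Beaumont, Bianchi, Delgado, Leclerc, Novak, Okafor and Szabo (each a Collar holder); then Nguyen and Tran (both not a Collar holder).
Among Beaumont, Bianchi, Delgado, Leclerc, Novak, Okafor and Szabo, alphabetically by surname: Beaumont before Bianchi before Delgado before Leclerc before Novak before Okafor before Szabo.
Among Nguyen and Tran, alphabetically by surname: Nguyen before Tran.
Full order: Beaumont, Bianchi, Delgado, Leclerc, Novak, Okafor, Szabo, Nguyen, Tran.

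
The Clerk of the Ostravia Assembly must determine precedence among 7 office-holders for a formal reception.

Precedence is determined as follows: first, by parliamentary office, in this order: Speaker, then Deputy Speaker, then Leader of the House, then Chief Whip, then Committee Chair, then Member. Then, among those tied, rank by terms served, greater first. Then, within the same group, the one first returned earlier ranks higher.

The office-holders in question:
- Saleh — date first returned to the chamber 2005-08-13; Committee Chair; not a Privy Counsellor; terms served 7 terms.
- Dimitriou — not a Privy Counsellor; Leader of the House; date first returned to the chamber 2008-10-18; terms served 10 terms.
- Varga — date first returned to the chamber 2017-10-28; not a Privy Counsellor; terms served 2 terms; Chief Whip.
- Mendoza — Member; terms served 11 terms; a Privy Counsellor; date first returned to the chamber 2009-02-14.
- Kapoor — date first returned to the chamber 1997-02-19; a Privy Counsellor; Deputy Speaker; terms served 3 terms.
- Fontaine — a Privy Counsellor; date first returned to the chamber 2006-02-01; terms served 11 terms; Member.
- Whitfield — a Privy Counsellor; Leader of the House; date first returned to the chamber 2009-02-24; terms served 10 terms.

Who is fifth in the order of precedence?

Saleh

By parliamentary office: Kapoor (Deputy Speaker); then Dimitriou and Whitfield (Leader of the House); then Varga (Chief Whip); then Saleh (Committee Chair); then Fontaine and Mendoza (Member).
Dimitriou and Whitfield both have terms served 10 terms, so the next rule applies.
Among Dimitriou and Whitfield, by date first returned to the chamber (earlier first): Dimitriou (2008-10-18) before Whitfield (2009-02-24).
Fontaine and Mendoza both have terms served 11 terms, so the next rule applies.
Among Fontaine and Mendoza, by date first returned to the chamber (earlier first): Fontaine (2006-02-01) before Mendoza (2009-02-14).
Order: Kapoor, Dimitriou, Whitfield, Varga, Saleh, Fontaine, Mendoza.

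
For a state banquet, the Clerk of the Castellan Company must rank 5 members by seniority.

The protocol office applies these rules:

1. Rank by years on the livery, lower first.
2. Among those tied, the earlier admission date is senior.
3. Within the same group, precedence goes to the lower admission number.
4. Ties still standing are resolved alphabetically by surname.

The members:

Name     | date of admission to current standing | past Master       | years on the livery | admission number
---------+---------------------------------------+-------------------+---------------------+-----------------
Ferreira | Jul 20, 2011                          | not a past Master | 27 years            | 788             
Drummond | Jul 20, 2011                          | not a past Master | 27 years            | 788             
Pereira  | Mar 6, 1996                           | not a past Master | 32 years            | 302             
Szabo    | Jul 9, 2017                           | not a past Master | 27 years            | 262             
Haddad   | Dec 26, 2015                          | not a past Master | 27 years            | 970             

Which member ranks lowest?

By years on the livery (lower first): Drummond, Ferreira, Haddad and Szabo (each 27 years); then Pereira (32 years).
Among Drummond, Ferreira, Haddad and Szabo, by date of admission to current standing (earlier first): Drummond and Ferreira (Jul 20, 2011) before Haddad (Dec 26, 2015) before Szabo (Jul 9, 2017).
Drummond and Ferreira both have admission number 788, so the next rule applies.
Among Drummond and Ferreira, alphabetically by surname: Drummond before Ferreira.
Order: Drummond, Ferreira, Haddad, Szabo, Pereira.

Pereira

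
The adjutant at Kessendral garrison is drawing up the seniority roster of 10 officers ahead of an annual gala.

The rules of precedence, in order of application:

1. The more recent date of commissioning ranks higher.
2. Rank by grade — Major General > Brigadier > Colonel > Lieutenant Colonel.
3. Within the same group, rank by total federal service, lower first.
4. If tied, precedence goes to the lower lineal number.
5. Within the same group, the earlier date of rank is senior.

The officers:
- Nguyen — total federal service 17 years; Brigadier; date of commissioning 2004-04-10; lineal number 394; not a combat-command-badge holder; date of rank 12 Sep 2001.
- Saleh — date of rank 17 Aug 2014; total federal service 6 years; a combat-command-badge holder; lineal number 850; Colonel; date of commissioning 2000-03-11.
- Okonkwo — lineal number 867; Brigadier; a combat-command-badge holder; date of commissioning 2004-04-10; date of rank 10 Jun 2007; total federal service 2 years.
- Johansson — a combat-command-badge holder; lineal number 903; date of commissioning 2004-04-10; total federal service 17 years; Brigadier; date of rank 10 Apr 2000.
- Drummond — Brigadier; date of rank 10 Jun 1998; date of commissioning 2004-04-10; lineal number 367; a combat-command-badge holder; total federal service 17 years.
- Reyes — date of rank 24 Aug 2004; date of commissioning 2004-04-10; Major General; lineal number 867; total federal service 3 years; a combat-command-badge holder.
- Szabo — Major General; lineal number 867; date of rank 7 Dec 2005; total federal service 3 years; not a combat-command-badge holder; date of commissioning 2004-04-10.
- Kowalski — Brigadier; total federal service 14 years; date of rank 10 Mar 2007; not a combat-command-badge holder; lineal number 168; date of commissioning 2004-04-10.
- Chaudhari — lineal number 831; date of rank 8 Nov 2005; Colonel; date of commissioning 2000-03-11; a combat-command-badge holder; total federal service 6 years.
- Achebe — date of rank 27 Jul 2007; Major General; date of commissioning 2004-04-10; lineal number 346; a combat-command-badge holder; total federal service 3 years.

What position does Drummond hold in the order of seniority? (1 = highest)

6

By date of commissioning (later first): Achebe, Reyes, Szabo, Okonkwo, Kowalski, Drummond, Nguyen and Johansson (each 2004-04-10); then Chaudhari and Saleh (both 2000-03-11).
Among Achebe, Reyes, Szabo, Okonkwo, Kowalski, Drummond, Nguyen and Johansson, by grade: Achebe, Reyes and Szabo (Major General) before Okonkwo, Kowalski, Drummond, Nguyen and Johansson (Brigadier).
Achebe, Reyes and Szabo all have total federal service 3 years, so the next rule applies.
Among Achebe, Reyes and Szabo, by lineal number (lower first): Achebe (346) before Reyes and Szabo (867).
Among Reyes and Szabo, by date of rank (earlier first): Reyes (24 Aug 2004) before Szabo (7 Dec 2005).
Among Okonkwo, Kowalski, Drummond, Nguyen and Johansson, by total federal service (lower first): Okonkwo (2 years) before Kowalski (14 years) before Drummond, Nguyen and Johansson (17 years).
Among Drummond, Nguyen and Johansson, by lineal number (lower first): Drummond (367) before Nguyen (394) before Johansson (903).
Chaudhari and Saleh are each Colonel, so the next rule applies.
Chaudhari and Saleh both have total federal service 6 years, so the next rule applies.
Among Chaudhari and Saleh, by lineal number (lower first): Chaudhari (831) before Saleh (850).
Order: Achebe, Reyes, Szabo, Okonkwo, Kowalski, Drummond, Nguyen, Johansson, Chaudhari, Saleh. So position 6.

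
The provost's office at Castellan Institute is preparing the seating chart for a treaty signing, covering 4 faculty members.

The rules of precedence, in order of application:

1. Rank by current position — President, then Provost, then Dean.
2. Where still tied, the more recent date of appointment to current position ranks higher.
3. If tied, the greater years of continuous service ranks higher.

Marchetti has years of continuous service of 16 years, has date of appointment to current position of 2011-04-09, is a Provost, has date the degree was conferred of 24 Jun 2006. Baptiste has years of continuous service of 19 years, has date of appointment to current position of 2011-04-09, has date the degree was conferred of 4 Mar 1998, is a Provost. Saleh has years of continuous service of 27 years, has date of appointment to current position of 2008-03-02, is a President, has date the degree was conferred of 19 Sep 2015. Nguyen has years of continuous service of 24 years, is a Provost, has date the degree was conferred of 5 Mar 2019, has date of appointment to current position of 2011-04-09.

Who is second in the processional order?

By current position: Saleh (President); then Nguyen, Baptiste and Marchetti (Provost).
Nguyen, Baptiste and Marchetti all have date of appointment to current position 2011-04-09, so the next rule applies.
Among Nguyen, Baptiste and Marchetti, by years of continuous service (higher first): Nguyen (24 years) before Baptiste (19 years) before Marchetti (16 years).
Order: Saleh, Nguyen, Baptiste, Marchetti.

Nguyen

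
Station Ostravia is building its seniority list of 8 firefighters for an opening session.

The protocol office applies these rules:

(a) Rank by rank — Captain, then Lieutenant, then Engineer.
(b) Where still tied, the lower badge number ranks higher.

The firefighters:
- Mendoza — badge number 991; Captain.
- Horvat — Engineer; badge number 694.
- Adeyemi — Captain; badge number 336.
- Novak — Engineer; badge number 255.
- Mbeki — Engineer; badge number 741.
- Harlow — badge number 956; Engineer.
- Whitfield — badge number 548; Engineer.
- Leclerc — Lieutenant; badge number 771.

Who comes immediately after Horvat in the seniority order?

By rank: Adeyemi and Mendoza (Captain); then Leclerc (Lieutenant); then Novak, Whitfield, Horvat, Mbeki and Harlow (Engineer).
Among Adeyemi and Mendoza, by badge number (lower first): Adeyemi (336) before Mendoza (991).
Among Novak, Whitfield, Horvat, Mbeki and Harlow, by badge number (lower first): Novak (255) before Whitfield (548) before Horvat (694) before Mbeki (741) before Harlow (956).
Order: Adeyemi, Mendoza, Leclerc, Novak, Whitfield, Horvat, Mbeki, Harlow.

Mbeki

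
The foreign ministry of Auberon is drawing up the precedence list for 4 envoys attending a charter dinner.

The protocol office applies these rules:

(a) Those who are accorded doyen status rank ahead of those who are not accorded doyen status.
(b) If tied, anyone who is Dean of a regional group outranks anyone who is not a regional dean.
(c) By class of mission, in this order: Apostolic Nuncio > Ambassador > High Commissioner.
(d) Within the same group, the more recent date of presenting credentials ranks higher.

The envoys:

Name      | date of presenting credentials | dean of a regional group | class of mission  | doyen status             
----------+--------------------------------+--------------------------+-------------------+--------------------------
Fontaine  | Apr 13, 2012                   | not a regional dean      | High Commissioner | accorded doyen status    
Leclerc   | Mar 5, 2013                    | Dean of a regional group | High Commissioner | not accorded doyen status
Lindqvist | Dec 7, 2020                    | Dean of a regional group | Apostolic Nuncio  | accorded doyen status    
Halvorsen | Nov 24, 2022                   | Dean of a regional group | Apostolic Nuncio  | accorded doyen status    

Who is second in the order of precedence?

Lindqvist

By the first rule: Halvorsen, Lindqvist and Fontaine (each accorded doyen status); then Leclerc (not accorded doyen status).
Among Halvorsen, Lindqvist and Fontaine, Dean of a regional group before not a regional dean: Halvorsen and Lindqvist (Dean of a regional group) before Fontaine (not a regional dean).
Halvorsen and Lindqvist are each Apostolic Nuncio, so the next rule applies.
Among Halvorsen and Lindqvist, by date of presenting credentials (later first): Halvorsen (Nov 24, 2022) before Lindqvist (Dec 7, 2020).
Order: Halvorsen, Lindqvist, Fontaine, Leclerc.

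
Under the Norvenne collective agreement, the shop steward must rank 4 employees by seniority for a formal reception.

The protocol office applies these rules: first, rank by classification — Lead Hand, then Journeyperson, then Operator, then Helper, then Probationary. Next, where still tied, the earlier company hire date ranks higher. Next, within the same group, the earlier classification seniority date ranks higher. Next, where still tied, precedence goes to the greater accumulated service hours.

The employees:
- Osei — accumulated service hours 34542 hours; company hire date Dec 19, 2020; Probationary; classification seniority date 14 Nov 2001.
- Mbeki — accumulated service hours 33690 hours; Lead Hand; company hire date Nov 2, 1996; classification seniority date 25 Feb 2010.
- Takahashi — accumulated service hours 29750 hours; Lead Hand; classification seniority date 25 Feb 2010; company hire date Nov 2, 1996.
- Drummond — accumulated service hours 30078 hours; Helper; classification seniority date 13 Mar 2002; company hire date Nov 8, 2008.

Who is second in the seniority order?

By classification: Mbeki and Takahashi (Lead Hand); then Drummond (Helper); then Osei (Probationary).
Mbeki and Takahashi both have company hire date Nov 2, 1996, so the next rule applies.
Mbeki and Takahashi both have classification seniority date 25 Feb 2010, so the next rule applies.
Among Mbeki and Takahashi, by accumulated service hours (higher first): Mbeki (33690 hours) before Takahashi (29750 hours).
Order: Mbeki, Takahashi, Drummond, Osei.

Takahashi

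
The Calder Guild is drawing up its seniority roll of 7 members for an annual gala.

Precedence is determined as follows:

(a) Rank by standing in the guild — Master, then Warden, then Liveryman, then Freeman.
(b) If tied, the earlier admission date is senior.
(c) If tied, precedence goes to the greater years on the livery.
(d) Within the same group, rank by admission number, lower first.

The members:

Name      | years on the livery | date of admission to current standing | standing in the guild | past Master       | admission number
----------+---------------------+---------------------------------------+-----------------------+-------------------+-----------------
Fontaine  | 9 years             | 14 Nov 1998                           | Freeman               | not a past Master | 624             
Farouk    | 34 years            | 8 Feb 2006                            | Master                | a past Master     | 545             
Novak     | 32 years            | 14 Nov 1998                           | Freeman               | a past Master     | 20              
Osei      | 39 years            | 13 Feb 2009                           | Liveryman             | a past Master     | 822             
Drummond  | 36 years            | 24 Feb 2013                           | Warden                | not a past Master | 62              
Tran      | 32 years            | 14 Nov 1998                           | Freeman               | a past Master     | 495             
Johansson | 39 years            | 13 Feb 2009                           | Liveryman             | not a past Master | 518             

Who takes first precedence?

Farouk

By standing in the guild: Farouk (Master); then Drummond (Warden); then Johansson and Osei (Liveryman); then Novak, Tran and Fontaine (Freeman).
Johansson and Osei both have date of admission to current standing 13 Feb 2009, so the next rule applies.
Johansson and Osei both have years on the livery 39 years, so the next rule applies.
Among Johansson and Osei, by admission number (lower first): Johansson (518) before Osei (822).
Novak, Tran and Fontaine all have date of admission to current standing 14 Nov 1998, so the next rule applies.
Among Novak, Tran and Fontaine, by years on the livery (higher first): Novak and Tran (32 years) before Fontaine (9 years).
Among Novak and Tran, by admission number (lower first): Novak (20) before Tran (495).
Order: Farouk, Drummond, Johansson, Osei, Novak, Tran, Fontaine.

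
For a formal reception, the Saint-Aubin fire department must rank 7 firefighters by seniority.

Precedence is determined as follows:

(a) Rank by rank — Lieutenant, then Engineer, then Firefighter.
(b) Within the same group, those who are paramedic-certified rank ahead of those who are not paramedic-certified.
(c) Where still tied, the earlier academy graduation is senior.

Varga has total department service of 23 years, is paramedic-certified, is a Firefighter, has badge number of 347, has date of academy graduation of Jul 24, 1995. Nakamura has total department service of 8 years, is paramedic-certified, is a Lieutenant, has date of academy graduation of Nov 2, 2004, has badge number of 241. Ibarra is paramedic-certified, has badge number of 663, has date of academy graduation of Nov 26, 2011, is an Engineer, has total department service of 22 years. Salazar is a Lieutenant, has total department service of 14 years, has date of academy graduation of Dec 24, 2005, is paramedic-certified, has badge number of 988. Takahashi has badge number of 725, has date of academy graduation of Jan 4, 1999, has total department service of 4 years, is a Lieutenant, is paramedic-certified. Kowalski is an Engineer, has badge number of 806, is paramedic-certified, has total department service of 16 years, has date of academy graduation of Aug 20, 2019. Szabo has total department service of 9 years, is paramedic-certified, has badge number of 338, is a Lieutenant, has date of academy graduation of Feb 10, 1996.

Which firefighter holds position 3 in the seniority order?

By rank: Szabo, Takahashi, Nakamura and Salazar (Lieutenant); then Ibarra and Kowalski (Engineer); then Varga (Firefighter).
Szabo, Takahashi, Nakamura and Salazar are each paramedic-certified, so the next rule applies.
Among Szabo, Takahashi, Nakamura and Salazar, by date of academy graduation (earlier first): Szabo (Feb 10, 1996) before Takahashi (Jan 4, 1999) before Nakamura (Nov 2, 2004) before Salazar (Dec 24, 2005).
Ibarra and Kowalski are each paramedic-certified, so the next rule applies.
Among Ibarra and Kowalski, by date of academy graduation (earlier first): Ibarra (Nov 26, 2011) before Kowalski (Aug 20, 2019).
Order: Szabo, Takahashi, Nakamura, Salazar, Ibarra, Kowalski, Varga.

Nakamura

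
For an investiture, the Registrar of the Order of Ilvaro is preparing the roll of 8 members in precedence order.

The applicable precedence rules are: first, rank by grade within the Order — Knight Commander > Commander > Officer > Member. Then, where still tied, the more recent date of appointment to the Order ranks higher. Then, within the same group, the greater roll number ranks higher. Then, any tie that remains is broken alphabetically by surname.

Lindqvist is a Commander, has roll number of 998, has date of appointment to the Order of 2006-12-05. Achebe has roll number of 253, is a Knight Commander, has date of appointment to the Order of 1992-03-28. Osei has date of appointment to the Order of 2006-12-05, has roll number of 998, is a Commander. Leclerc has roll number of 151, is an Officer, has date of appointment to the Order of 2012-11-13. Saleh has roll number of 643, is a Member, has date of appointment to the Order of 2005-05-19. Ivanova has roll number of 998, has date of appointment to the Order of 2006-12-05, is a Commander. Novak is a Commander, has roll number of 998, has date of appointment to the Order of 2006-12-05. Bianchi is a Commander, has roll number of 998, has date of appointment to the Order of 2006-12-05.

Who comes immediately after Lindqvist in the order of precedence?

Novak

By grade within the Order: Achebe (Knight Commander); then Bianchi, Ivanova, Lindqvist, Novak and Osei (Commander); then Leclerc (Officer); then Saleh (Member).
Bianchi, Ivanova, Lindqvist, Novak and Osei all have date of appointment to the Order 2006-12-05, so the next rule applies.
Bianchi, Ivanova, Lindqvist, Novak and Osei all have roll number 998, so the next rule applies.
Among Bianchi, Ivanova, Lindqvist, Novak and Osei, alphabetically by surname: Bianchi before Ivanova before Lindqvist before Novak before Osei.
Order: Achebe, Bianchi, Ivanova, Lindqvist, Novak, Osei, Leclerc, Saleh.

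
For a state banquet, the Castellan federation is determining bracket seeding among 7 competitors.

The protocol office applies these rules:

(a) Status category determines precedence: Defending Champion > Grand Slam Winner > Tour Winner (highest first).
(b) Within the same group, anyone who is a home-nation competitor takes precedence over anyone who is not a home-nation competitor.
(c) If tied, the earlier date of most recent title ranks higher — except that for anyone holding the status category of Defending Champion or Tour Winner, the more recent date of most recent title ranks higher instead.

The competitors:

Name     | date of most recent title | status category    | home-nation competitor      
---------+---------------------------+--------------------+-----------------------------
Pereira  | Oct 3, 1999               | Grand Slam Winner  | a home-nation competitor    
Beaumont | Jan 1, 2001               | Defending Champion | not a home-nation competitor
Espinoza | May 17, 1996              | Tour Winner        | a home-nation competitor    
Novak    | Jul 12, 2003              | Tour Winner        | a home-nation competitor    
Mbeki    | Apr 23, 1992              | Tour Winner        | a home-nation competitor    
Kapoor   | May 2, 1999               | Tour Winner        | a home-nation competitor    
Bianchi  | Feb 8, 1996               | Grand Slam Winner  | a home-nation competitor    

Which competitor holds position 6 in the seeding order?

By status category: Beaumont (Defending Champion); then Bianchi and Pereira (Grand Slam Winner); then Novak, Kapoor, Espinoza and Mbeki (Tour Winner).
Bianchi and Pereira are each a home-nation competitor, so the next rule applies.
Among Bianchi and Pereira, by date of most recent title (earlier first): Bianchi (Feb 8, 1996) before Pereira (Oct 3, 1999).
Novak, Kapoor, Espinoza and Mbeki are each a home-nation competitor, so the next rule applies.
Among Novak, Kapoor, Espinoza and Mbeki, by date of most recent title (later first) (reversed rule for this group): Novak (Jul 12, 2003) before Kapoor (May 2, 1999) before Espinoza (May 17, 1996) before Mbeki (Apr 23, 1992).
Order: Beaumont, Bianchi, Pereira, Novak, Kapoor, Espinoza, Mbeki.

Espinoza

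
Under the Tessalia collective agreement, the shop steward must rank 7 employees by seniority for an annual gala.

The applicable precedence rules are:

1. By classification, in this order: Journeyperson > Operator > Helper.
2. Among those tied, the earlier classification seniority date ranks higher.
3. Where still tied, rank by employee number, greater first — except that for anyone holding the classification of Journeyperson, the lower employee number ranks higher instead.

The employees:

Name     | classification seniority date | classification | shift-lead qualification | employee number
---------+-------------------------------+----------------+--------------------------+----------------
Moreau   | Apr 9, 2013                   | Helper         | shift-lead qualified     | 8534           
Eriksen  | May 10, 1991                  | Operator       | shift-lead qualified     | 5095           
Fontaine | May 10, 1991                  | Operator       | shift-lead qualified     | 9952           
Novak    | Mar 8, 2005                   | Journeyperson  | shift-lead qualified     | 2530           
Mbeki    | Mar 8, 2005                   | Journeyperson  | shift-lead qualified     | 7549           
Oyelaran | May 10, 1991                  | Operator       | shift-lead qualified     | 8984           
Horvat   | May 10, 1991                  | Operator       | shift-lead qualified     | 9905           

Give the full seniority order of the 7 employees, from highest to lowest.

By classification: Novak and Mbeki (Journeyperson); then Fontaine, Horvat, Oyelaran and Eriksen (Operator); then Moreau (Helper).
Novak and Mbeki both have classification seniority date Mar 8, 2005, so the next rule applies.
Among Novak and Mbeki, by employee number (lower first) (reversed rule for this group): Novak (2530) before Mbeki (7549).
Fontaine, Horvat, Oyelaran and Eriksen all have classification seniority date May 10, 1991, so the next rule applies.
Among Fontaine, Horvat, Oyelaran and Eriksen, by employee number (higher first): Fontaine (9952) before Horvat (9905) before Oyelaran (8984) before Eriksen (5095).
Full order: Novak, Mbeki, Fontaine, Horvat, Oyelaran, Eriksen, Moreau.

Novak, Mbeki, Fontaine, Horvat, Oyelaran, Eriksen, Moreau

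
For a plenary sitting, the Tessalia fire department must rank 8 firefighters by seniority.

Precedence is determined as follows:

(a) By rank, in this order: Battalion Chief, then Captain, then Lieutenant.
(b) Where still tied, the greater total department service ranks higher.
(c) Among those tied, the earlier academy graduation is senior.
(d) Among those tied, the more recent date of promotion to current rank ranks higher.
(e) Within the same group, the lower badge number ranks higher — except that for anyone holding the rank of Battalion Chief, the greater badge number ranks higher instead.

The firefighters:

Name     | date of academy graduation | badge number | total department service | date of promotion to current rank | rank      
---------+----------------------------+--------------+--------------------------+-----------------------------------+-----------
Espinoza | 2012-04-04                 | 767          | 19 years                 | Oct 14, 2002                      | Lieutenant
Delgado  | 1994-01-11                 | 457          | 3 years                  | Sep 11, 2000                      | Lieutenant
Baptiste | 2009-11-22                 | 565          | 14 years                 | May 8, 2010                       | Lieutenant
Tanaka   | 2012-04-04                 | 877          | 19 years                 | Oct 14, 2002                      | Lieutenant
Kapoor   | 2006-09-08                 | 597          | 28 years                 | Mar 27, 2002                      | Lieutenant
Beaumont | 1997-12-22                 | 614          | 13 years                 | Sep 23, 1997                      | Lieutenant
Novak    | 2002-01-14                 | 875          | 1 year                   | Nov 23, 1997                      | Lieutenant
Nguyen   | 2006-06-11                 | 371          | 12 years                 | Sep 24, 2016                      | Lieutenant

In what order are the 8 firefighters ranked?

By rank: Kapoor, Espinoza, Tanaka, Baptiste, Beaumont, Nguyen, Delgado and Novak (Lieutenant).
Among Kapoor, Espinoza, Tanaka, Baptiste, Beaumont, Nguyen, Delgado and Novak, by total department service (higher first): Kapoor (28 years) before Espinoza and Tanaka (19 years) before Baptiste (14 years) before Beaumont (13 years) before Nguyen (12 years) before Delgado (3 years) before Novak (1 year).
Espinoza and Tanaka both have date of academy graduation 2012-04-04, so the next rule applies.
Espinoza and Tanaka both have date of promotion to current rank Oct 14, 2002, so the next rule applies.
Among Espinoza and Tanaka, by badge number (lower first): Espinoza (767) before Tanaka (877).
Full order: Kapoor, Espinoza, Tanaka, Baptiste, Beaumont, Nguyen, Delgado, Novak.

Kapoor, Espinoza, Tanaka, Baptiste, Beaumont, Nguyen, Delgado, Novak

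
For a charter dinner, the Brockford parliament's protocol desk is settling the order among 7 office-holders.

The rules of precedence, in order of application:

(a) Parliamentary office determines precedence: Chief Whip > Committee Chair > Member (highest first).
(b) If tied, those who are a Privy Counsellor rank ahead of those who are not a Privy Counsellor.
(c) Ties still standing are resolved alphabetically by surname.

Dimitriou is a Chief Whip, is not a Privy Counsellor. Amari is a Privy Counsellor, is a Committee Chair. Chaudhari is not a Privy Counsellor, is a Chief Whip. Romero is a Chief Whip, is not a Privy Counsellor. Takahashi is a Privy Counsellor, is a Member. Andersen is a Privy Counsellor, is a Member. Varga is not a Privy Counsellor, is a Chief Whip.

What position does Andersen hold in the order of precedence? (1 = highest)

6

By parliamentary office: Chaudhari, Dimitriou, Romero and Varga (Chief Whip); then Amari (Committee Chair); then Andersen and Takahashi (Member).
Chaudhari, Dimitriou, Romero and Varga are each not a Privy Counsellor, so the next rule applies.
Among Chaudhari, Dimitriou, Romero and Varga, alphabetically by surname: Chaudhari before Dimitriou before Romero before Varga.
Andersen and Takahashi are each a Privy Counsellor, so the next rule applies.
Among Andersen and Takahashi, alphabetically by surname: Andersen before Takahashi.
Order: Chaudhari, Dimitriou, Romero, Varga, Amari, Andersen, Takahashi. So position 6.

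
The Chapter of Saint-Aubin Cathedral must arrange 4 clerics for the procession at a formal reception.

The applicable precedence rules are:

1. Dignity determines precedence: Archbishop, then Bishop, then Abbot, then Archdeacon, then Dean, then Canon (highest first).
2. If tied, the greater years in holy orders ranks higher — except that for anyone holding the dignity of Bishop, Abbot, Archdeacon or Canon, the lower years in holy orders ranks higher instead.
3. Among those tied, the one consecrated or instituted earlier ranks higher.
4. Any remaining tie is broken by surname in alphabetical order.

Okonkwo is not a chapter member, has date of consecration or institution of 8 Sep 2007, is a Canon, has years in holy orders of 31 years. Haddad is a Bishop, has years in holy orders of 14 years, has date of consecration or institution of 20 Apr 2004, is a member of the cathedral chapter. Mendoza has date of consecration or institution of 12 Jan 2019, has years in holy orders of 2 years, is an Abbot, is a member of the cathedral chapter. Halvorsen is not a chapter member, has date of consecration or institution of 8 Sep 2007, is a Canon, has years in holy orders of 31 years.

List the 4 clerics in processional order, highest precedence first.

By dignity: Haddad (Bishop); then Mendoza (Abbot); then Halvorsen and Okonkwo (Canon).
Halvorsen and Okonkwo both have years in holy orders 31 years, so the next rule applies.
Halvorsen and Okonkwo both have date of consecration or institution 8 Sep 2007, so the next rule applies.
Among Halvorsen and Okonkwo, alphabetically by surname: Halvorsen before Okonkwo.
Full order: Haddad, Mendoza, Halvorsen, Okonkwo.

Haddad, Mendoza, Halvorsen, Okonkwo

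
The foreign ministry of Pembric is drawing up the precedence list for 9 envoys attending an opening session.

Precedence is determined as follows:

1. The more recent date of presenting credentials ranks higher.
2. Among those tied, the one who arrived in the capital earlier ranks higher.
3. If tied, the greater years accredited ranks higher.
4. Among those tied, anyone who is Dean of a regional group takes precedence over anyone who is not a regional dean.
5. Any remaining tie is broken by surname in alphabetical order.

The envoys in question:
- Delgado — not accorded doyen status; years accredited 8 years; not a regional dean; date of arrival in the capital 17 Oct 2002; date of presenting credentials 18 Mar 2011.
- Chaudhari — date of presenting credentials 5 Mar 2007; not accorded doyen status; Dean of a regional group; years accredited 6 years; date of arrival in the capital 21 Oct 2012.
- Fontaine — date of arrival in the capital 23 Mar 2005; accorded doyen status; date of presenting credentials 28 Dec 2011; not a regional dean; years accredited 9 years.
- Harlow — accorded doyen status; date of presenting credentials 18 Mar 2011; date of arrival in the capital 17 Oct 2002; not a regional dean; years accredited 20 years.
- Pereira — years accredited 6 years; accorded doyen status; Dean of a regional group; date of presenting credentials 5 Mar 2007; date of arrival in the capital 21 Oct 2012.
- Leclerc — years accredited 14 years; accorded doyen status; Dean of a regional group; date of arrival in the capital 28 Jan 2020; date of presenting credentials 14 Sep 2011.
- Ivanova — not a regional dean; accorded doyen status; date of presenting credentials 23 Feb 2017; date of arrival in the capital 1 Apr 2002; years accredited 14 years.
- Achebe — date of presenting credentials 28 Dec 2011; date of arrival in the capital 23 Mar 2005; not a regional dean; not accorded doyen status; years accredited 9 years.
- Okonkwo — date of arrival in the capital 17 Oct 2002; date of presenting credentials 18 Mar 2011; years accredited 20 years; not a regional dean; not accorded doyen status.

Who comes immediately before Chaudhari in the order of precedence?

Delgado

By date of presenting credentials (later first): Ivanova (23 Feb 2017); then Achebe and Fontaine (both 28 Dec 2011); then Leclerc (14 Sep 2011); then Harlow, Okonkwo and Delgado (each 18 Mar 2011); then Chaudhari and Pereira (both 5 Mar 2007).
Achebe and Fontaine both have date of arrival in the capital 23 Mar 2005, so the next rule applies.
Achebe and Fontaine both have years accredited 9 years, so the next rule applies.
Achebe and Fontaine are each not a regional dean, so the next rule applies.
Among Achebe and Fontaine, alphabetically by surname: Achebe before Fontaine.
Harlow, Okonkwo and Delgado all have date of arrival in the capital 17 Oct 2002, so the next rule applies.
Among Harlow, Okonkwo and Delgado, by years accredited (higher first): Harlow and Okonkwo (20 years) before Delgado (8 years).
Harlow and Okonkwo are each not a regional dean, so the next rule applies.
Among Harlow and Okonkwo, alphabetically by surname: Harlow before Okonkwo.
Chaudhari and Pereira both have date of arrival in the capital 21 Oct 2012, so the next rule applies.
Chaudhari and Pereira both have years accredited 6 years, so the next rule applies.
Chaudhari and Pereira are each Dean of a regional group, so the next rule applies.
Among Chaudhari and Pereira, alphabetically by surname: Chaudhari before Pereira.
Order: Ivanova, Achebe, Fontaine, Leclerc, Harlow, Okonkwo, Delgado, Chaudhari, Pereira.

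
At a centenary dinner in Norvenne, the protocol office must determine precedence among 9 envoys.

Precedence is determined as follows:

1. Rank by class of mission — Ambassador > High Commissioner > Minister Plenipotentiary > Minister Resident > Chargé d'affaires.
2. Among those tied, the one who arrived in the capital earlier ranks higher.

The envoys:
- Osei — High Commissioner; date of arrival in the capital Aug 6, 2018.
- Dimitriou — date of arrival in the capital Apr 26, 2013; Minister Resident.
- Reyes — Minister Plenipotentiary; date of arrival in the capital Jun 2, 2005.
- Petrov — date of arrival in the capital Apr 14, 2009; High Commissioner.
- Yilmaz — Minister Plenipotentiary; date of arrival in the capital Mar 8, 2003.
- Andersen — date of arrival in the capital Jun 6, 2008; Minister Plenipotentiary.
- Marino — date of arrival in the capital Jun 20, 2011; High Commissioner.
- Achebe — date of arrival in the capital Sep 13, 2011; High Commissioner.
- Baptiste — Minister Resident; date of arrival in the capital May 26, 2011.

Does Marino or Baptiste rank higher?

Marino

By class of mission: Petrov, Marino, Achebe and Osei (High Commissioner); then Yilmaz, Reyes and Andersen (Minister Plenipotentiary); then Baptiste and Dimitriou (Minister Resident).
Among Petrov, Marino, Achebe and Osei, by date of arrival in the capital (earlier first): Petrov (Apr 14, 2009) before Marino (Jun 20, 2011) before Achebe (Sep 13, 2011) before Osei (Aug 6, 2018).
Among Yilmaz, Reyes and Andersen, by date of arrival in the capital (earlier first): Yilmaz (Mar 8, 2003) before Reyes (Jun 2, 2005) before Andersen (Jun 6, 2008).
Among Baptiste and Dimitriou, by date of arrival in the capital (earlier first): Baptiste (May 26, 2011) before Dimitriou (Apr 26, 2013).
So Marino takes precedence.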